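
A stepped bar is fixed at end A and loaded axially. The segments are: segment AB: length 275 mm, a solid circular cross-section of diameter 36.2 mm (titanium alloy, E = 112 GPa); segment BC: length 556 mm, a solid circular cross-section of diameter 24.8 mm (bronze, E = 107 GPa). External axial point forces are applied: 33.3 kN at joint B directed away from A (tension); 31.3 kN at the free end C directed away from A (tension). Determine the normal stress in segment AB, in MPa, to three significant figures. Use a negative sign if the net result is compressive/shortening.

Internal axial forces (sectioning from the free end, tension +): N_BC = 31.3 kN, N_AB = 64.6 kN.
A_AB = 1029 mm².
σ_AB = N_AB/A_AB = 64600/1029 = 62.77 MPa.

62.8 MPa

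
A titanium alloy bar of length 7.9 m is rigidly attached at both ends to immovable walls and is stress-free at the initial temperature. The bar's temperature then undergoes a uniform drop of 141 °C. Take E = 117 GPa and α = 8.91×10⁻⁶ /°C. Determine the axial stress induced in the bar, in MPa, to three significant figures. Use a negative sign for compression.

147 MPa

Free thermal expansion αLΔT = 8.91e-6 · 7900 · -141 = -9.925 mm.
The walls impose strain ε = −(-9.925)/7900 = 1.2563e-03; σ = Eε = 117000 · 1.2563e-03 = 147 MPa.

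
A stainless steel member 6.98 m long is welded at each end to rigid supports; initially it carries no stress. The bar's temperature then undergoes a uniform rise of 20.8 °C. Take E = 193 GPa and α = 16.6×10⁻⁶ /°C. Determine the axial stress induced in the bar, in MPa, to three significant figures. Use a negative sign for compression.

-66.6 MPa

Free thermal expansion αLΔT = 16.6e-6 · 6980 · 20.8 = 2.41 mm.
The walls impose strain ε = −(2.41)/6980 = -3.4528e-04; σ = Eε = 193000 · -3.4528e-04 = -66.64 MPa.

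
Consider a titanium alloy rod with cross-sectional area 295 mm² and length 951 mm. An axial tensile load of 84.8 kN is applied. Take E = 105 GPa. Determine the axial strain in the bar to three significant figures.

σ = N/A = 287.5 MPa; ε = σ/E = 287.5/105000 = 2.738e-03.

0.00274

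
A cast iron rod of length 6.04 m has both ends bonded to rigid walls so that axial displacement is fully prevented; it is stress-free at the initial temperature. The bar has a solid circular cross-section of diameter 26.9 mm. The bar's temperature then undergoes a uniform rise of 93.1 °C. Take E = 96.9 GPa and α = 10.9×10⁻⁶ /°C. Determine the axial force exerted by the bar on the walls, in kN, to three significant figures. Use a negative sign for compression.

Free thermal expansion αLΔT = 10.9e-6 · 6040 · 93.1 = 6.129 mm.
The walls impose strain ε = −(6.129)/6040 = -1.0148e-03; σ = Eε = 96900 · -1.0148e-03 = -98.33 MPa.
Wall reaction R = σ·A = -98.33·568.3 = -55880 N = -55.88 kN.

-55.9 kN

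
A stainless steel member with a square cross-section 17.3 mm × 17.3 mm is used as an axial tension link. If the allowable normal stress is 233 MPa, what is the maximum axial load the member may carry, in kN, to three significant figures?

69.7 kN

A = 299.3 mm².
P_max = σ_allow · A = 233 · 299.3 = 69730 N = 69.73 kN.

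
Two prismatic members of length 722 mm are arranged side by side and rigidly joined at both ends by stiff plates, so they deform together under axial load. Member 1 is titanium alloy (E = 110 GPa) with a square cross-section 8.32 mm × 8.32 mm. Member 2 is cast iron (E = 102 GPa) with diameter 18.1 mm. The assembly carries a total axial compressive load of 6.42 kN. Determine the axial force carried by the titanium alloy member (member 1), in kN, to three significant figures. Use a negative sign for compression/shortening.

-1.44 kN

A_1 = 69.22 mm².
A_2 = 257.3 mm².
Equal strain + equilibrium ⇒ each member carries load in proportion to AE: A₁E₁ = 7614000 N, A₂E₂ = 26250000 N, ΣAE = 33860000 N.
F₁ = P·A₁E₁/ΣAE = -6420·7614000/33860000 = -1444 N.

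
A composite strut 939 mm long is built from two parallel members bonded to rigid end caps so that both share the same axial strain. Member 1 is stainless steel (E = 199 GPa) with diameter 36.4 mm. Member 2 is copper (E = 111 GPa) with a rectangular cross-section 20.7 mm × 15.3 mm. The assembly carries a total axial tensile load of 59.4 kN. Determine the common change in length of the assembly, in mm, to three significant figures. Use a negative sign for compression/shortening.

A_1 = 1041 mm².
A_2 = 316.7 mm².
Equal strain + equilibrium ⇒ each member carries load in proportion to AE: A₁E₁ = 207100000 N, A₂E₂ = 35150000 N, ΣAE = 242200000 N.
δ = PL/ΣAE = 59400·939/242200000 = 0.2303 mm.

0.230 mm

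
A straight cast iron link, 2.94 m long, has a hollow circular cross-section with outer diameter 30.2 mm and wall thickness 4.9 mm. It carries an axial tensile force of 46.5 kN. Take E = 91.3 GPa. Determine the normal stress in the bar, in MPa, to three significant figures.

119 MPa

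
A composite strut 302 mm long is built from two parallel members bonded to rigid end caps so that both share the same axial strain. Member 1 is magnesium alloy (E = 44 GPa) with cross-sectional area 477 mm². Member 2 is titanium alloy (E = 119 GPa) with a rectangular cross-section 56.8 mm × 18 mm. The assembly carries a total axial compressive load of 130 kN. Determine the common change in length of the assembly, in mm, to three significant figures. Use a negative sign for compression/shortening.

A_2 = 1022 mm².
Equal strain + equilibrium ⇒ each member carries load in proportion to AE: A₁E₁ = 20990000 N, A₂E₂ = 121700000 N, ΣAE = 142700000 N.
δ = PL/ΣAE = -130000·302/142700000 = -0.2752 mm.

-0.275 mm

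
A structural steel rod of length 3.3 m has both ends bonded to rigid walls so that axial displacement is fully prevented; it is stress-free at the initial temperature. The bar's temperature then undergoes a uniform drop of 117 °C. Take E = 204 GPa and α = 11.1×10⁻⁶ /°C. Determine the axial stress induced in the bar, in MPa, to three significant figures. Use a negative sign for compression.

Free thermal expansion αLΔT = 11.1e-6 · 3300 · -117 = -4.286 mm.
The walls impose strain ε = −(-4.286)/3300 = 1.2987e-03; σ = Eε = 204000 · 1.2987e-03 = 264.9 MPa.

265 MPa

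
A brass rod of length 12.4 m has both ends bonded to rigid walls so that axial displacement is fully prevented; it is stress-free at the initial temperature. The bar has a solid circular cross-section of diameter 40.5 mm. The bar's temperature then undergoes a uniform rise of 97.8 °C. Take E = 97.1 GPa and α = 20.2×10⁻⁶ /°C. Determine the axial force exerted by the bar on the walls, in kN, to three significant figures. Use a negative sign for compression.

-247 kN

Free thermal expansion αLΔT = 20.2e-6 · 12400 · 97.8 = 24.5 mm.
The walls impose strain ε = −(24.5)/12400 = -1.9756e-03; σ = Eε = 97100 · -1.9756e-03 = -191.8 MPa.
Wall reaction R = σ·A = -191.8·1288 = -247100 N = -247.1 kN.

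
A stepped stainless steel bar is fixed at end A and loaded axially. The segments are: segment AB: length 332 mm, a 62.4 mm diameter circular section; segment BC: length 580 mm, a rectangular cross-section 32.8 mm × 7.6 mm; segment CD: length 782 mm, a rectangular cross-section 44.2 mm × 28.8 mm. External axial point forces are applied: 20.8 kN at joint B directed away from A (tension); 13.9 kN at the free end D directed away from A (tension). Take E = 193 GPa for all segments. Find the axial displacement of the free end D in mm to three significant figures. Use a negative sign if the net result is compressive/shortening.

0.231 mm

Internal axial forces (sectioning from the free end, tension +): N_CD = 13.9 kN, N_BC = 13.9 kN, N_AB = 34.7 kN.
A_AB = 3058 mm².
A_BC = 249.3 mm².
A_CD = 1273 mm².
δ_AB = 34700·332/(3058·193000) = 0.01952 mm
δ_BC = 13900·580/(249.3·193000) = 0.1676 mm
δ_CD = 13900·782/(1273·193000) = 0.04424 mm
δ = Σδ_i = 0.2313 mm.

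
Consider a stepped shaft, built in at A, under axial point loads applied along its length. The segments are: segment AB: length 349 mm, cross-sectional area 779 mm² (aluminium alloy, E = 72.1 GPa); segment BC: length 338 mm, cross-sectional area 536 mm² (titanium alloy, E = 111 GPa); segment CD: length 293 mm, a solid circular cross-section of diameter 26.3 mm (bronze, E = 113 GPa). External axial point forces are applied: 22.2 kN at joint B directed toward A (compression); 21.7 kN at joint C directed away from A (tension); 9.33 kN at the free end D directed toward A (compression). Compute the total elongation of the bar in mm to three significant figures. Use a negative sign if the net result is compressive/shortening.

Internal axial forces (sectioning from the free end, tension +): N_CD = -9.33 kN, N_BC = 12.37 kN, N_AB = -9.83 kN.
A_CD = 543.3 mm².
δ_AB = -9830·349/(779·72100) = -0.06108 mm
δ_BC = 12370·338/(536·111000) = 0.07027 mm
δ_CD = -9330·293/(543.3·113000) = -0.04453 mm
δ = Σδ_i = -0.03534 mm.

-0.0353 mm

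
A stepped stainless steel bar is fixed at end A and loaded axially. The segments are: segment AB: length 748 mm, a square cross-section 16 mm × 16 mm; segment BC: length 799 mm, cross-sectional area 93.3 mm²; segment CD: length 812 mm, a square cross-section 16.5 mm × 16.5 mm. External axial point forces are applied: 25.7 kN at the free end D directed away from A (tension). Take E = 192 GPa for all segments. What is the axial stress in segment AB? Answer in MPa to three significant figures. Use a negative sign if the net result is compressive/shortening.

Internal axial forces (sectioning from the free end, tension +): N_CD = 25.7 kN, N_BC = 25.7 kN, N_AB = 25.7 kN.
A_AB = 256 mm².
σ_AB = N_AB/A_AB = 25700/256 = 100.4 MPa.

100 MPa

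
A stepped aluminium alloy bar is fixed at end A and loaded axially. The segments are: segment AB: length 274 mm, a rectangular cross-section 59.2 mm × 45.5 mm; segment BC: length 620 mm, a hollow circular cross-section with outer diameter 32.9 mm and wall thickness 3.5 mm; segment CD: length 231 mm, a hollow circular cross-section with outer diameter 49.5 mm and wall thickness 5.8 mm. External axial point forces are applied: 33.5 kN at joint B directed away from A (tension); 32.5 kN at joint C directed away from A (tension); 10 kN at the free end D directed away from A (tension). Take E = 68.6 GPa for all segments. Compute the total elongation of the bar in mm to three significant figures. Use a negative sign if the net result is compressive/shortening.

1.34 mm

Internal axial forces (sectioning from the free end, tension +): N_CD = 10 kN, N_BC = 42.5 kN, N_AB = 76 kN.
A_AB = 2694 mm².
A_BC = 323.3 mm².
A_CD = 796.3 mm².
δ_AB = 76000·274/(2694·68600) = 0.1127 mm
δ_BC = 42500·620/(323.3·68600) = 1.188 mm
δ_CD = 10000·231/(796.3·68600) = 0.04229 mm
δ = Σδ_i = 1.343 mm.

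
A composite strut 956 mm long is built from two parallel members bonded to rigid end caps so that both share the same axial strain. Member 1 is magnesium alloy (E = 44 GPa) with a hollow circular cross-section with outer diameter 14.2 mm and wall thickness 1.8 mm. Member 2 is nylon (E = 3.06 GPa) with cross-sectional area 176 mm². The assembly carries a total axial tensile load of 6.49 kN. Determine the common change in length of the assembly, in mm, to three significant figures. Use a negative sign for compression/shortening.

A_1 = 70.12 mm².
Equal strain + equilibrium ⇒ each member carries load in proportion to AE: A₁E₁ = 3085000 N, A₂E₂ = 538600 N, ΣAE = 3624000 N.
δ = PL/ΣAE = 6490·956/3624000 = 1.712 mm.

1.71 mm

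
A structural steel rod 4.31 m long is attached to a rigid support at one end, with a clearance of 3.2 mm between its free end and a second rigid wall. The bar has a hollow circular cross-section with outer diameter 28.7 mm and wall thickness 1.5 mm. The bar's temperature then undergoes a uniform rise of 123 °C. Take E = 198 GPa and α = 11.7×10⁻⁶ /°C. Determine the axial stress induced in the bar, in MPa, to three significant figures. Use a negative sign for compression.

Free thermal expansion αLΔT = 11.7e-6 · 4310 · 123 = 6.203 mm.
The walls engage after the gap closes; constrained expansion = 6.203 − 3.2 = 3.003 mm.
The walls impose strain ε = −(3.003)/4310 = -6.9664e-04; σ = Eε = 198000 · -6.9664e-04 = -137.9 MPa.

-138 MPa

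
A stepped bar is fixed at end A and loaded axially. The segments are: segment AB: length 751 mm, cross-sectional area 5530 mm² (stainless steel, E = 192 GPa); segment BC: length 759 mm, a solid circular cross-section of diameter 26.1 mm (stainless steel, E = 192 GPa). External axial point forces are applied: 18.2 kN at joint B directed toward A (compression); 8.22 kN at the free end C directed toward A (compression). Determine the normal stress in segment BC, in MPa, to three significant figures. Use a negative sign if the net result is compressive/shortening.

Internal axial forces (sectioning from the free end, tension +): N_BC = -8.22 kN, N_AB = -26.42 kN.
A_BC = 535 mm².
σ_BC = N_BC/A_BC = -8220/535 = -15.36 MPa.

-15.4 MPa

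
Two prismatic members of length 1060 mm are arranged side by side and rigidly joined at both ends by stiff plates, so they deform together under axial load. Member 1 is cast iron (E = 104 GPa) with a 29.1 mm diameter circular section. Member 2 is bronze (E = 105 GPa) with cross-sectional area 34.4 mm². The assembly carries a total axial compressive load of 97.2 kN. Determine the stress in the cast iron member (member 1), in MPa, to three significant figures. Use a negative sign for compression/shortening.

A_1 = 665.1 mm².
Equal strain + equilibrium ⇒ each member carries load in proportion to AE: A₁E₁ = 69170000 N, A₂E₂ = 3612000 N, ΣAE = 72780000 N.
σ₁ = P·E₁/ΣAE = -97200·104000/72780000 = -138.9 MPa.

-139 MPa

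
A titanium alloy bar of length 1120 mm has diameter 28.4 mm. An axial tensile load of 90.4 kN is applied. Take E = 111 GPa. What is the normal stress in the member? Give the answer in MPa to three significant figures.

143 MPa

A = 633.5 mm².
σ = N/A = 90400/633.5 = 142.7 MPa.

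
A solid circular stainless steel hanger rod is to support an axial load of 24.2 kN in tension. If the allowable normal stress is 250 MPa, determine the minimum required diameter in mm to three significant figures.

11.1 mm

Required area A ≥ P/σ_allow = 24200/250 = 96.8 mm².
For a solid circular section, d ≥ √(4A/π) = 11.1 mm.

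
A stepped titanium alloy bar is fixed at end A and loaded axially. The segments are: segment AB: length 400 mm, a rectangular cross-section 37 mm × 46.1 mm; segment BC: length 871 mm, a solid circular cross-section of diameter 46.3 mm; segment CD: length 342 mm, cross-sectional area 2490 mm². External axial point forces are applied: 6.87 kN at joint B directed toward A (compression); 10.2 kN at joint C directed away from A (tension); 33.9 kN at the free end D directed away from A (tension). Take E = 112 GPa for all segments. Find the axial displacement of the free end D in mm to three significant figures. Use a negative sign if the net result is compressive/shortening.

0.323 mm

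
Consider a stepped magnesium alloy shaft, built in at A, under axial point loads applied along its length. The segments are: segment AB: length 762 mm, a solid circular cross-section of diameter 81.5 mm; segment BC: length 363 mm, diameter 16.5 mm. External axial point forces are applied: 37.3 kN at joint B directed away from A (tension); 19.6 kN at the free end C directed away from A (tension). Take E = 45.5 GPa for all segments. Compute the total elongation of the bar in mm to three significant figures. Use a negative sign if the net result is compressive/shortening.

Internal axial forces (sectioning from the free end, tension +): N_BC = 19.6 kN, N_AB = 56.9 kN.
A_AB = 5217 mm².
A_BC = 213.8 mm².
δ_AB = 56900·762/(5217·45500) = 0.1827 mm
δ_BC = 19600·363/(213.8·45500) = 0.7313 mm
δ = Σδ_i = 0.914 mm.

0.914 mm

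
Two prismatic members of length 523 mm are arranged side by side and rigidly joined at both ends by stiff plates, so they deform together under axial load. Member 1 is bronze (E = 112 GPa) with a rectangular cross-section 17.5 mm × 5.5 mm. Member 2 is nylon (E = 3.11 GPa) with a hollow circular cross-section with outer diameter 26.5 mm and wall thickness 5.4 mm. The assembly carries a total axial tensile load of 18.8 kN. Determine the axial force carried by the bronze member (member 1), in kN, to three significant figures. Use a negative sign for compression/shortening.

17.0 kN

A_1 = 96.25 mm².
A_2 = 358 mm².
Equal strain + equilibrium ⇒ each member carries load in proportion to AE: A₁E₁ = 10780000 N, A₂E₂ = 1113000 N, ΣAE = 11890000 N.
F₁ = P·A₁E₁/ΣAE = 18800·10780000/11890000 = 17040 N.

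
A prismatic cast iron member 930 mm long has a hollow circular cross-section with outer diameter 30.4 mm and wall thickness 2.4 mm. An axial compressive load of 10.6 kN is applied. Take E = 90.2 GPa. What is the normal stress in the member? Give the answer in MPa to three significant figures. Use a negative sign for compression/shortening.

-50.2 MPa

A = 211.1 mm².
σ = N/A = -10600/211.1 = -50.21 MPa.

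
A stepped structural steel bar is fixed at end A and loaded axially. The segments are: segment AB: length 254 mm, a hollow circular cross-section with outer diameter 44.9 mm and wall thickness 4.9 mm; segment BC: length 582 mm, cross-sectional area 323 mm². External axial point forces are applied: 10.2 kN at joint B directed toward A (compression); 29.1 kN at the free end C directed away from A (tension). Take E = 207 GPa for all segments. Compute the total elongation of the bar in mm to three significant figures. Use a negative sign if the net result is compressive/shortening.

Internal axial forces (sectioning from the free end, tension +): N_BC = 29.1 kN, N_AB = 18.9 kN.
A_AB = 615.8 mm².
δ_AB = 18900·254/(615.8·207000) = 0.03766 mm
δ_BC = 29100·582/(323·207000) = 0.2533 mm
δ = Σδ_i = 0.291 mm.

0.291 mm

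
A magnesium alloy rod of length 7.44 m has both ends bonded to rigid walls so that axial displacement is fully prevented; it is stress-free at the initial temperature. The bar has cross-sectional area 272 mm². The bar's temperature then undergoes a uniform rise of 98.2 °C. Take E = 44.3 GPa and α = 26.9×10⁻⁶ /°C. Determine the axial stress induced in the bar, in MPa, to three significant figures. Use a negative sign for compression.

Free thermal expansion αLΔT = 26.9e-6 · 7440 · 98.2 = 19.65 mm.
The walls impose strain ε = −(19.65)/7440 = -2.6416e-03; σ = Eε = 44300 · -2.6416e-03 = -117 MPa.

-117 MPa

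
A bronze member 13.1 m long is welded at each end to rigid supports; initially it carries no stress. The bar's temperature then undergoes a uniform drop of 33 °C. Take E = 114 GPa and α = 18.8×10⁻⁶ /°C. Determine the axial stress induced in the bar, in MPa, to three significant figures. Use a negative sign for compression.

70.7 MPa

Free thermal expansion αLΔT = 18.8e-6 · 13100 · -33 = -8.127 mm.
The walls impose strain ε = −(-8.127)/13100 = 6.2040e-04; σ = Eε = 114000 · 6.2040e-04 = 70.73 MPa.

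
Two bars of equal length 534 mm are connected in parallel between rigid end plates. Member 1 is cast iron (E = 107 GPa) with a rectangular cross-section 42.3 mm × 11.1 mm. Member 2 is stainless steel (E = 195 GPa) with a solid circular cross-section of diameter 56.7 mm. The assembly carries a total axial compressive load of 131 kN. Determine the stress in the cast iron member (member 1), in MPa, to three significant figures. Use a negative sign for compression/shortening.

A_1 = 469.5 mm².
A_2 = 2525 mm².
Equal strain + equilibrium ⇒ each member carries load in proportion to AE: A₁E₁ = 50240000 N, A₂E₂ = 492400000 N, ΣAE = 542600000 N.
σ₁ = P·E₁/ΣAE = -131000·107000/542600000 = -25.83 MPa.

-25.8 MPa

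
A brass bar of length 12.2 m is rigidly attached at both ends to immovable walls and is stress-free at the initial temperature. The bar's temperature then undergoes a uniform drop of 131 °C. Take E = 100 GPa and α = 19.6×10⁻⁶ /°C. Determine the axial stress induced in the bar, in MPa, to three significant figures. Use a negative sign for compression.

257 MPa

Free thermal expansion αLΔT = 19.6e-6 · 12200 · -131 = -31.32 mm.
The walls impose strain ε = −(-31.32)/12200 = 2.5676e-03; σ = Eε = 100000 · 2.5676e-03 = 256.8 MPa.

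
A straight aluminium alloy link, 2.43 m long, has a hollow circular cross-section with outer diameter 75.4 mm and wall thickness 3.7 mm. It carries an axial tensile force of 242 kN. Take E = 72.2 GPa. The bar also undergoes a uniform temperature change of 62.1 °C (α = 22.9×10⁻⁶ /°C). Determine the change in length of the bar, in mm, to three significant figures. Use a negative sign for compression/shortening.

A = 833.4 mm².
δ_mech = NL/(AE) = 242000·2430/(833.4·72200) = 9.773 mm.
δ_thermal = αLΔT = 22.9e-6·2430·62.1 = 3.456 mm.
δ = δ_mech + δ_thermal = 13.23 mm.

13.2 mm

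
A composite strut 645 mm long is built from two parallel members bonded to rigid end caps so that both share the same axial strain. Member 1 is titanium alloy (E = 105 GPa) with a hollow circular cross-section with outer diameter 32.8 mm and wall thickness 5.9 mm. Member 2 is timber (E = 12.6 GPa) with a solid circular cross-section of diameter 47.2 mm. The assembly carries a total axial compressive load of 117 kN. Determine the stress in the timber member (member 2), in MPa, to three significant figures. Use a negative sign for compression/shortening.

-19.8 MPa

A_1 = 498.6 mm².
A_2 = 1750 mm².
Equal strain + equilibrium ⇒ each member carries load in proportion to AE: A₁E₁ = 52350000 N, A₂E₂ = 22050000 N, ΣAE = 74400000 N.
σ₂ = P·E₂/ΣAE = -117000·12600/74400000 = -19.81 MPa.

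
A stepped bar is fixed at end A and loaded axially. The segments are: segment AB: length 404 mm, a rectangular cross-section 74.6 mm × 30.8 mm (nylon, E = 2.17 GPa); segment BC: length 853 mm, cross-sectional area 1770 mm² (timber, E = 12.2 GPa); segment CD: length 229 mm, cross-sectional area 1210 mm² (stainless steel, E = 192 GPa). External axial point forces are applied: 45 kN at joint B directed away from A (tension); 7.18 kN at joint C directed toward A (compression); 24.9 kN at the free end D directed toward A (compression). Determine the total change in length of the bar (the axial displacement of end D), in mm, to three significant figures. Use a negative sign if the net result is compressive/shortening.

-0.245 mm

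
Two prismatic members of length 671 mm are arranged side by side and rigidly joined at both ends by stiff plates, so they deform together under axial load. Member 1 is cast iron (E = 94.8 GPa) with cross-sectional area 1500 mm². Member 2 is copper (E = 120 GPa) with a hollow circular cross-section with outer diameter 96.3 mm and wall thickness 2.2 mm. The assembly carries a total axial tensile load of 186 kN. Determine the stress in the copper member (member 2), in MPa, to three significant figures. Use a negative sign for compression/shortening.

101 MPa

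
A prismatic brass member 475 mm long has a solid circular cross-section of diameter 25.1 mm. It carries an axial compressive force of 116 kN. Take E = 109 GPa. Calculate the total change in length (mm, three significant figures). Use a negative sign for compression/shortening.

A = 494.8 mm².
δ_mech = NL/(AE) = -116000·475/(494.8·109000) = -1.022 mm.

-1.02 mm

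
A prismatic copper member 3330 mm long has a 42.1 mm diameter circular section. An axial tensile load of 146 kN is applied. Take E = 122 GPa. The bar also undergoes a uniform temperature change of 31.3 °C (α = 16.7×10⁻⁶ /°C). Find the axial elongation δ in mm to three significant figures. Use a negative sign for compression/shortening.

A = 1392 mm².
δ_mech = NL/(AE) = 146000·3330/(1392·122000) = 2.863 mm.
δ_thermal = αLΔT = 16.7e-6·3330·31.3 = 1.741 mm.
δ = δ_mech + δ_thermal = 4.603 mm.

4.60 mm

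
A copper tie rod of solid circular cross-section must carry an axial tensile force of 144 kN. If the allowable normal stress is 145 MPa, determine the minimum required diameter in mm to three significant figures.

Required area A ≥ P/σ_allow = 144000/145 = 993.1 mm².
For a solid circular section, d ≥ √(4A/π) = 35.56 mm.

35.6 mm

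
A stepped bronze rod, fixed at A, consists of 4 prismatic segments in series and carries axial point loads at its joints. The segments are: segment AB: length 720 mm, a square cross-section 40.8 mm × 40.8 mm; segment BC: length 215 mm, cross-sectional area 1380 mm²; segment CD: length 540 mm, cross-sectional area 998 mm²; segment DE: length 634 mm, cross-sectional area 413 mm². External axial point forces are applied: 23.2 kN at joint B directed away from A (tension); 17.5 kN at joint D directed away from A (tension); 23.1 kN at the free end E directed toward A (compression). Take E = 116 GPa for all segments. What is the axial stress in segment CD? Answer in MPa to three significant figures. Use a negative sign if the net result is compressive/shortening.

Internal axial forces (sectioning from the free end, tension +): N_DE = -23.1 kN, N_CD = -5.6 kN, N_BC = -5.6 kN, N_AB = 17.6 kN.
σ_CD = N_CD/A_CD = -5600/998 = -5.611 MPa.

-5.61 MPa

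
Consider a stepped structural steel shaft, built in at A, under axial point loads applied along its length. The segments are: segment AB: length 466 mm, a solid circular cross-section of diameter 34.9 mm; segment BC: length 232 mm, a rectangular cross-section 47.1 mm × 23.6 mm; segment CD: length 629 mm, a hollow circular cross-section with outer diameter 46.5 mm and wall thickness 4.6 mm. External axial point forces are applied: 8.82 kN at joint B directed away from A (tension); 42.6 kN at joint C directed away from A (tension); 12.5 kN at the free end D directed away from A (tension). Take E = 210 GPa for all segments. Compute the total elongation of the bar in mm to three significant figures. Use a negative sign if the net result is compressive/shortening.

Internal axial forces (sectioning from the free end, tension +): N_CD = 12.5 kN, N_BC = 55.1 kN, N_AB = 63.92 kN.
A_AB = 956.6 mm².
A_BC = 1112 mm².
A_CD = 605.5 mm².
δ_AB = 63920·466/(956.6·210000) = 0.1483 mm
δ_BC = 55100·232/(1112·210000) = 0.05476 mm
δ_CD = 12500·629/(605.5·210000) = 0.06183 mm
δ = Σδ_i = 0.2649 mm.

0.265 mm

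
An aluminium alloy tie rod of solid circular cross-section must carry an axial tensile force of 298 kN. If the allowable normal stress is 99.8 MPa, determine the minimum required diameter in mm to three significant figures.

61.7 mm

Required area A ≥ P/σ_allow = 298000/99.8 = 2986 mm².
For a solid circular section, d ≥ √(4A/π) = 61.66 mm.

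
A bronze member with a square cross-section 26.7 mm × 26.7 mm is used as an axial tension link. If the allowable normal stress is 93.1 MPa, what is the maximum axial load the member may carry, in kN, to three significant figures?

66.4 kN

A = 712.9 mm².
P_max = σ_allow · A = 93.1 · 712.9 = 66370 N = 66.37 kN.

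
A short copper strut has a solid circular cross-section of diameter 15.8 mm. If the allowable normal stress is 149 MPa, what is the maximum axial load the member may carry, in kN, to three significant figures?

A = 196.1 mm².
P_max = σ_allow · A = 149 · 196.1 = 29210 N = 29.21 kN.

29.2 kN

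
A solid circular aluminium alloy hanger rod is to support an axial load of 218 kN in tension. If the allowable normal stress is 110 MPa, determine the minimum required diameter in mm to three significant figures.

50.2 mm

Required area A ≥ P/σ_allow = 218000/110 = 1982 mm².
For a solid circular section, d ≥ √(4A/π) = 50.23 mm.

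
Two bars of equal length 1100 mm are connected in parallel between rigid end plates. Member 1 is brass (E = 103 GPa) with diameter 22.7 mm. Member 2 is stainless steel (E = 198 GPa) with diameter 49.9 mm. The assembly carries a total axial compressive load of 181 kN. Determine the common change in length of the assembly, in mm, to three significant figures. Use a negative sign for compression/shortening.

A_1 = 404.7 mm².
A_2 = 1956 mm².
Equal strain + equilibrium ⇒ each member carries load in proportion to AE: A₁E₁ = 41680000 N, A₂E₂ = 387200000 N, ΣAE = 428900000 N.
δ = PL/ΣAE = -181000·1100/428900000 = -0.4642 mm.

-0.464 mm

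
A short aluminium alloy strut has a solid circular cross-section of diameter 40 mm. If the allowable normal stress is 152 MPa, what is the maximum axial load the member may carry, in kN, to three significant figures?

A = 1257 mm².
P_max = σ_allow · A = 152 · 1257 = 191000 N = 191 kN.

191 kN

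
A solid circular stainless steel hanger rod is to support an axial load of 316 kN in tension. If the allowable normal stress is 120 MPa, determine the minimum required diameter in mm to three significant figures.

57.9 mm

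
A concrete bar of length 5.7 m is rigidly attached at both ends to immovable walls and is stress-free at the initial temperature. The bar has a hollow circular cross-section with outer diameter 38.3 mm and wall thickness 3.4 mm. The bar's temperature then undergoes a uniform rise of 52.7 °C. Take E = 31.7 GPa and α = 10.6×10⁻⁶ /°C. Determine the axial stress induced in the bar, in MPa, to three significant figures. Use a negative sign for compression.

Free thermal expansion αLΔT = 10.6e-6 · 5700 · 52.7 = 3.184 mm.
The walls impose strain ε = −(3.184)/5700 = -5.5862e-04; σ = Eε = 31700 · -5.5862e-04 = -17.71 MPa.

-17.7 MPa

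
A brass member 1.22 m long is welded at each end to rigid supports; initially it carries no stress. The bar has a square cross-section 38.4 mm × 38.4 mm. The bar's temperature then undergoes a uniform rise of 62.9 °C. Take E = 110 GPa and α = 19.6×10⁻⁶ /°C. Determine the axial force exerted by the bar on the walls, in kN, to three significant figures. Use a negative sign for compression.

-200 kN

Free thermal expansion αLΔT = 19.6e-6 · 1220 · 62.9 = 1.504 mm.
The walls impose strain ε = −(1.504)/1220 = -1.2328e-03; σ = Eε = 110000 · -1.2328e-03 = -135.6 MPa.
Wall reaction R = σ·A = -135.6·1475 = -200000 N = -200 kN.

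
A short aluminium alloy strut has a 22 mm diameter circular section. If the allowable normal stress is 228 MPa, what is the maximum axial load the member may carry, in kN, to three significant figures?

A = 380.1 mm².
P_max = σ_allow · A = 228 · 380.1 = 86670 N = 86.67 kN.

86.7 kN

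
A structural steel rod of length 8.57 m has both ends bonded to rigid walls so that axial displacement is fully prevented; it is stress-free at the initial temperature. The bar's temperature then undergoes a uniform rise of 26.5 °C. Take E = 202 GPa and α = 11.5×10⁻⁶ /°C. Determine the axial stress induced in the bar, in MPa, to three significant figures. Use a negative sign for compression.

-61.6 MPa

Free thermal expansion αLΔT = 11.5e-6 · 8570 · 26.5 = 2.612 mm.
The walls impose strain ε = −(2.612)/8570 = -3.0475e-04; σ = Eε = 202000 · -3.0475e-04 = -61.56 MPa.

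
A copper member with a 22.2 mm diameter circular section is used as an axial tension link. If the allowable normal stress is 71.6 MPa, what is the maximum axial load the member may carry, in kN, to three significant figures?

A = 387.1 mm².
P_max = σ_allow · A = 71.6 · 387.1 = 27710 N = 27.71 kN.

27.7 kN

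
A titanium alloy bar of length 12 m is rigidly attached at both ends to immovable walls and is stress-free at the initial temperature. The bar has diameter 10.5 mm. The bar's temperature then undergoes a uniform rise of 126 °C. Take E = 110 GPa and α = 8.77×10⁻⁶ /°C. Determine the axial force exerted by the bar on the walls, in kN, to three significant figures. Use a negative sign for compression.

Free thermal expansion αLΔT = 8.77e-6 · 12000 · 126 = 13.26 mm.
The walls impose strain ε = −(13.26)/12000 = -1.1050e-03; σ = Eε = 110000 · -1.1050e-03 = -121.6 MPa.
Wall reaction R = σ·A = -121.6·86.59 = -10530 N = -10.53 kN.

-10.5 kN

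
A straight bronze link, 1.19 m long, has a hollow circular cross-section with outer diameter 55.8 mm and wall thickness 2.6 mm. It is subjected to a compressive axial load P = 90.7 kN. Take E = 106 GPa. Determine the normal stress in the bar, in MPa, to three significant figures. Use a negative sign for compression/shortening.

A = 434.5 mm².
σ = N/A = -90700/434.5 = -208.7 MPa.

-209 MPa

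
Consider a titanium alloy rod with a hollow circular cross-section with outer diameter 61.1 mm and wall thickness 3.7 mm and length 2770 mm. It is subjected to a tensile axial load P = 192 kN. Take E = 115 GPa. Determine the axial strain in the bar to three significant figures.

A = 667.2 mm².
σ = N/A = 287.8 MPa; ε = σ/E = 287.8/115000 = 2.502e-03.

0.00250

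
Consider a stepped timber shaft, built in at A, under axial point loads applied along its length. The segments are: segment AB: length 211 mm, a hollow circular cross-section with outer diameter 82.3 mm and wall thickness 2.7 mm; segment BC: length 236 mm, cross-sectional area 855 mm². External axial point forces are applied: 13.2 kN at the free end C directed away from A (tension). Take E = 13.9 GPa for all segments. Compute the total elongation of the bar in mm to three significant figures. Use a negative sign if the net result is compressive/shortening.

Internal axial forces (sectioning from the free end, tension +): N_BC = 13.2 kN, N_AB = 13.2 kN.
A_AB = 675.2 mm².
δ_AB = 13200·211/(675.2·13900) = 0.2968 mm
δ_BC = 13200·236/(855·13900) = 0.2621 mm
δ = Σδ_i = 0.5589 mm.

0.559 mm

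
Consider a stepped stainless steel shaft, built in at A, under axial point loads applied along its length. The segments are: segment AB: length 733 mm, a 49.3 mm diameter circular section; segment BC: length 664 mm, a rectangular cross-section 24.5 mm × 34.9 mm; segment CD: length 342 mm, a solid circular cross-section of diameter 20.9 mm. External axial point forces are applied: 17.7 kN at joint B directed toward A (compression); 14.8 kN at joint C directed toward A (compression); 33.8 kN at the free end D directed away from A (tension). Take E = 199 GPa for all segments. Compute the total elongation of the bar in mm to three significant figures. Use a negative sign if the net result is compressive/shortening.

0.246 mm

Internal axial forces (sectioning from the free end, tension +): N_CD = 33.8 kN, N_BC = 19 kN, N_AB = 1.3 kN.
A_AB = 1909 mm².
A_BC = 855 mm².
A_CD = 343.1 mm².
δ_AB = 1300·733/(1909·199000) = 0.002508 mm
δ_BC = 19000·664/(855·199000) = 0.07414 mm
δ_CD = 33800·342/(343.1·199000) = 0.1693 mm
δ = Σδ_i = 0.246 mm.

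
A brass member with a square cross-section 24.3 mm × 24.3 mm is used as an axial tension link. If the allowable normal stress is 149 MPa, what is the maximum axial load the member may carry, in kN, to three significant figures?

A = 590.5 mm².
P_max = σ_allow · A = 149 · 590.5 = 87980 N = 87.98 kN.

88.0 kN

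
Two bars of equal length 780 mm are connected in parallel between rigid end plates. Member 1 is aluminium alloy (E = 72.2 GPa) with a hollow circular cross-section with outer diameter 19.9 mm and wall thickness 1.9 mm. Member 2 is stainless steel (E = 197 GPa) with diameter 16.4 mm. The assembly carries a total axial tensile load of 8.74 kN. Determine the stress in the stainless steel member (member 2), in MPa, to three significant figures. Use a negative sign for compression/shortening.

A_1 = 107.4 mm².
A_2 = 211.2 mm².
Equal strain + equilibrium ⇒ each member carries load in proportion to AE: A₁E₁ = 7757000 N, A₂E₂ = 41610000 N, ΣAE = 49370000 N.
σ₂ = P·E₂/ΣAE = 8740·197000/49370000 = 34.87 MPa.

34.9 MPa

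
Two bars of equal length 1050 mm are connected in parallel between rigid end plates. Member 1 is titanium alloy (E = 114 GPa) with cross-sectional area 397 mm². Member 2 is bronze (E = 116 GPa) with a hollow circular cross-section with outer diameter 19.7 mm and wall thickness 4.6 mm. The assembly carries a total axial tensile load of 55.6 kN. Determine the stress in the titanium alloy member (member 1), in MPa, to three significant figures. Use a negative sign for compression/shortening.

A_2 = 218.2 mm².
Equal strain + equilibrium ⇒ each member carries load in proportion to AE: A₁E₁ = 45260000 N, A₂E₂ = 25310000 N, ΣAE = 70570000 N.
σ₁ = P·E₁/ΣAE = 55600·114000/70570000 = 89.82 MPa.

89.8 MPa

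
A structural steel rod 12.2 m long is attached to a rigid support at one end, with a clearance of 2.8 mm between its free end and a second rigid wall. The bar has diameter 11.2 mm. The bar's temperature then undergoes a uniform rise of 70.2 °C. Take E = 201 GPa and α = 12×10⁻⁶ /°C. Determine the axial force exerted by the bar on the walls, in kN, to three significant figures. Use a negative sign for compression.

-12.1 kN

Free thermal expansion αLΔT = 12e-6 · 12200 · 70.2 = 10.28 mm.
The walls engage after the gap closes; constrained expansion = 10.28 − 2.8 = 7.477 mm.
The walls impose strain ε = −(7.477)/12200 = -6.1289e-04; σ = Eε = 201000 · -6.1289e-04 = -123.2 MPa.
Wall reaction R = σ·A = -123.2·98.52 = -12140 N = -12.14 kN.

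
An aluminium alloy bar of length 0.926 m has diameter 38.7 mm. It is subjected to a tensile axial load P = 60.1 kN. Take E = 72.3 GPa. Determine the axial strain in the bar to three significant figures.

7.07e-04

A = 1176 mm².
σ = N/A = 51.09 MPa; ε = σ/E = 51.09/72300 = 7.067e-04.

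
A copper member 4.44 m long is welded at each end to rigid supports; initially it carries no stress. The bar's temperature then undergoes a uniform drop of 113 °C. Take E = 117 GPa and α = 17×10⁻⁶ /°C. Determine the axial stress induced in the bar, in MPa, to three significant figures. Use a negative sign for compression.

Free thermal expansion αLΔT = 17e-6 · 4440 · -113 = -8.529 mm.
The walls impose strain ε = −(-8.529)/4440 = 1.9210e-03; σ = Eε = 117000 · 1.9210e-03 = 224.8 MPa.

225 MPa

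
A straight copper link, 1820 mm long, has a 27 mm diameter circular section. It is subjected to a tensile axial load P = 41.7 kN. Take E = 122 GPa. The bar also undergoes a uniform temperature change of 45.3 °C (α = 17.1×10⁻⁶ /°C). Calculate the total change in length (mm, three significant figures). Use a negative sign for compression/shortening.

A = 572.6 mm².
δ_mech = NL/(AE) = 41700·1820/(572.6·122000) = 1.087 mm.
δ_thermal = αLΔT = 17.1e-6·1820·45.3 = 1.41 mm.
δ = δ_mech + δ_thermal = 2.496 mm.

2.50 mm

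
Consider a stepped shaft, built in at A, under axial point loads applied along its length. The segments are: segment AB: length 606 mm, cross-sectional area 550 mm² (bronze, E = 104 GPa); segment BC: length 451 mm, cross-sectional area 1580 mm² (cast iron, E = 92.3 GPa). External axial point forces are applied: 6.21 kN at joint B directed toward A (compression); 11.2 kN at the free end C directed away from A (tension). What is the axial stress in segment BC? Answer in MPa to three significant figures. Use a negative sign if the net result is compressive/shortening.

7.09 MPa

Internal axial forces (sectioning from the free end, tension +): N_BC = 11.2 kN, N_AB = 4.99 kN.
σ_BC = N_BC/A_BC = 11200/1580 = 7.089 MPa.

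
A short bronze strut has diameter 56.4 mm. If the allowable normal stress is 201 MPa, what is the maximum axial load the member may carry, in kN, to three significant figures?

502 kN

A = 2498 mm².
P_max = σ_allow · A = 201 · 2498 = 502200 N = 502.2 kN.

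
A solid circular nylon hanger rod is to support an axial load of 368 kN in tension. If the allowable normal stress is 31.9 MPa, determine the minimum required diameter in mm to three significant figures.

Required area A ≥ P/σ_allow = 368000/31.9 = 11540 mm².
For a solid circular section, d ≥ √(4A/π) = 121.2 mm.

121 mm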